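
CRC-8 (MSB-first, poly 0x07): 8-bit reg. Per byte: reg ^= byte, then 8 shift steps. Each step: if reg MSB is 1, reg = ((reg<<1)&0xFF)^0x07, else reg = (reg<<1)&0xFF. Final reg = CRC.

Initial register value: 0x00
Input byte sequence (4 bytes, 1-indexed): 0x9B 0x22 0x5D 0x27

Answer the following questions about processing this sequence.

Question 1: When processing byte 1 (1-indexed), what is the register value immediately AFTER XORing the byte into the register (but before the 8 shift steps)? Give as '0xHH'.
Register before byte 1: 0x00
Byte 1: 0x9B
0x00 XOR 0x9B = 0x9B

Answer: 0x9B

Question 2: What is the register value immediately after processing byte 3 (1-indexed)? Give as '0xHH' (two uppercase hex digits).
After byte 1 (0x9B): reg=0xC8
After byte 2 (0x22): reg=0x98
After byte 3 (0x5D): reg=0x55

Answer: 0x55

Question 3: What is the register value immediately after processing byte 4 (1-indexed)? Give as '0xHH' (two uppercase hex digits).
Answer: 0x59

Derivation:
After byte 1 (0x9B): reg=0xC8
After byte 2 (0x22): reg=0x98
After byte 3 (0x5D): reg=0x55
After byte 4 (0x27): reg=0x59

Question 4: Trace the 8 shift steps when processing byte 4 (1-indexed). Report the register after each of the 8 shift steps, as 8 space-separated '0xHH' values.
Answer: 0xE4 0xCF 0x99 0x35 0x6A 0xD4 0xAF 0x59

Derivation:
After byte 1 (0x9B): reg=0xC8
After byte 2 (0x22): reg=0x98
After byte 3 (0x5D): reg=0x55
Register before byte 4: 0x55
After XOR with byte 0x27: 0x72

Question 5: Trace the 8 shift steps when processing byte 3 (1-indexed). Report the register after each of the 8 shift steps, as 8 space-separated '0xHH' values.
After byte 1 (0x9B): reg=0xC8
After byte 2 (0x22): reg=0x98
Register before byte 3: 0x98
After XOR with byte 0x5D: 0xC5

Answer: 0x8D 0x1D 0x3A 0x74 0xE8 0xD7 0xA9 0x55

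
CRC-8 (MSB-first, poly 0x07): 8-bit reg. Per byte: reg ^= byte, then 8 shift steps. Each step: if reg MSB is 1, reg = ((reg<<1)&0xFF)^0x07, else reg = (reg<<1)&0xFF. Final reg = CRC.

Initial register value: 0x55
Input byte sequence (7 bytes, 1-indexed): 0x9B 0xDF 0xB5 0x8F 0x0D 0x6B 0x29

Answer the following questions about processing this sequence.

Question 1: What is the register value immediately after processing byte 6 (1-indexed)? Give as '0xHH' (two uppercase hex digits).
Answer: 0x1B

Derivation:
After byte 1 (0x9B): reg=0x64
After byte 2 (0xDF): reg=0x28
After byte 3 (0xB5): reg=0xDA
After byte 4 (0x8F): reg=0xAC
After byte 5 (0x0D): reg=0x6E
After byte 6 (0x6B): reg=0x1B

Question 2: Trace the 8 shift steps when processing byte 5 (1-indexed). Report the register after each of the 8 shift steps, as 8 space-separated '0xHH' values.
After byte 1 (0x9B): reg=0x64
After byte 2 (0xDF): reg=0x28
After byte 3 (0xB5): reg=0xDA
After byte 4 (0x8F): reg=0xAC
Register before byte 5: 0xAC
After XOR with byte 0x0D: 0xA1

Answer: 0x45 0x8A 0x13 0x26 0x4C 0x98 0x37 0x6E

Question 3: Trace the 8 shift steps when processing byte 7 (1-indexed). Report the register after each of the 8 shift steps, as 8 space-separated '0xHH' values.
After byte 1 (0x9B): reg=0x64
After byte 2 (0xDF): reg=0x28
After byte 3 (0xB5): reg=0xDA
After byte 4 (0x8F): reg=0xAC
After byte 5 (0x0D): reg=0x6E
After byte 6 (0x6B): reg=0x1B
Register before byte 7: 0x1B
After XOR with byte 0x29: 0x32

Answer: 0x64 0xC8 0x97 0x29 0x52 0xA4 0x4F 0x9E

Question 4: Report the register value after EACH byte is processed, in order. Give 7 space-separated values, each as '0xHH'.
0x64 0x28 0xDA 0xAC 0x6E 0x1B 0x9E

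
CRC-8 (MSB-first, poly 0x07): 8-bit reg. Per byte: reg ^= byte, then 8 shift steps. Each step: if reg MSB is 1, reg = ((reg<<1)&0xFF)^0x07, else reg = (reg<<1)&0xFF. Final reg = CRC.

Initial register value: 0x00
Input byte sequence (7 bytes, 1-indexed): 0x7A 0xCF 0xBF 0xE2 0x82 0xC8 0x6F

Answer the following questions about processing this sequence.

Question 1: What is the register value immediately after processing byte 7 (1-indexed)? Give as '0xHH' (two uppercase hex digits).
After byte 1 (0x7A): reg=0x61
After byte 2 (0xCF): reg=0x43
After byte 3 (0xBF): reg=0xFA
After byte 4 (0xE2): reg=0x48
After byte 5 (0x82): reg=0x78
After byte 6 (0xC8): reg=0x19
After byte 7 (0x6F): reg=0x45

Answer: 0x45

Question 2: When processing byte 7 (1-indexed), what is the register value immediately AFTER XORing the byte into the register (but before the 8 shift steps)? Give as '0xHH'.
Register before byte 7: 0x19
Byte 7: 0x6F
0x19 XOR 0x6F = 0x76

Answer: 0x76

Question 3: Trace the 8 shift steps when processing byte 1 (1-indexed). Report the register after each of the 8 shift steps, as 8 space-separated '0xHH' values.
Register before byte 1: 0x00
After XOR with byte 0x7A: 0x7A

Answer: 0xF4 0xEF 0xD9 0xB5 0x6D 0xDA 0xB3 0x61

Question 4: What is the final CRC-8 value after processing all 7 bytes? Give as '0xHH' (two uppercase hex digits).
After byte 1 (0x7A): reg=0x61
After byte 2 (0xCF): reg=0x43
After byte 3 (0xBF): reg=0xFA
After byte 4 (0xE2): reg=0x48
After byte 5 (0x82): reg=0x78
After byte 6 (0xC8): reg=0x19
After byte 7 (0x6F): reg=0x45

Answer: 0x45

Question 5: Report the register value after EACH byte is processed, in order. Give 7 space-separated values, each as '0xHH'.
0x61 0x43 0xFA 0x48 0x78 0x19 0x45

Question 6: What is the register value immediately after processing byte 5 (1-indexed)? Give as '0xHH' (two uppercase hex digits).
Answer: 0x78

Derivation:
After byte 1 (0x7A): reg=0x61
After byte 2 (0xCF): reg=0x43
After byte 3 (0xBF): reg=0xFA
After byte 4 (0xE2): reg=0x48
After byte 5 (0x82): reg=0x78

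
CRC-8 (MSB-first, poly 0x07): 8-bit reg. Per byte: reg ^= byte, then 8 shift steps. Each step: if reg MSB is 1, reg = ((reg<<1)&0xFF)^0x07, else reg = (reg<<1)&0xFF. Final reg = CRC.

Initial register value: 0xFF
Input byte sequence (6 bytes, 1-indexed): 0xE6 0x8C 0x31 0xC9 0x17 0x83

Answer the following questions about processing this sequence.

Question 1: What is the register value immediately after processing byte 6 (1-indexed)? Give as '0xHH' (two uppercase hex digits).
After byte 1 (0xE6): reg=0x4F
After byte 2 (0x8C): reg=0x47
After byte 3 (0x31): reg=0x45
After byte 4 (0xC9): reg=0xAD
After byte 5 (0x17): reg=0x2F
After byte 6 (0x83): reg=0x4D

Answer: 0x4D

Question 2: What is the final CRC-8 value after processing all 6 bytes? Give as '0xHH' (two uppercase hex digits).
Answer: 0x4D

Derivation:
After byte 1 (0xE6): reg=0x4F
After byte 2 (0x8C): reg=0x47
After byte 3 (0x31): reg=0x45
After byte 4 (0xC9): reg=0xAD
After byte 5 (0x17): reg=0x2F
After byte 6 (0x83): reg=0x4D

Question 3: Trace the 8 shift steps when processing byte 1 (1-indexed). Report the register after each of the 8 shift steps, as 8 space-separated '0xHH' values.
Register before byte 1: 0xFF
After XOR with byte 0xE6: 0x19

Answer: 0x32 0x64 0xC8 0x97 0x29 0x52 0xA4 0x4F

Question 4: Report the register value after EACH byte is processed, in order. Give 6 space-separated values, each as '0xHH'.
0x4F 0x47 0x45 0xAD 0x2F 0x4D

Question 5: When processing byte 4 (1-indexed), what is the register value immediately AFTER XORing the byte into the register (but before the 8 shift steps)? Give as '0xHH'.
Register before byte 4: 0x45
Byte 4: 0xC9
0x45 XOR 0xC9 = 0x8C

Answer: 0x8C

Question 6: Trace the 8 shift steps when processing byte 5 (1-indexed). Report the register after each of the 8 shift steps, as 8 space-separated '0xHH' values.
Answer: 0x73 0xE6 0xCB 0x91 0x25 0x4A 0x94 0x2F

Derivation:
After byte 1 (0xE6): reg=0x4F
After byte 2 (0x8C): reg=0x47
After byte 3 (0x31): reg=0x45
After byte 4 (0xC9): reg=0xAD
Register before byte 5: 0xAD
After XOR with byte 0x17: 0xBA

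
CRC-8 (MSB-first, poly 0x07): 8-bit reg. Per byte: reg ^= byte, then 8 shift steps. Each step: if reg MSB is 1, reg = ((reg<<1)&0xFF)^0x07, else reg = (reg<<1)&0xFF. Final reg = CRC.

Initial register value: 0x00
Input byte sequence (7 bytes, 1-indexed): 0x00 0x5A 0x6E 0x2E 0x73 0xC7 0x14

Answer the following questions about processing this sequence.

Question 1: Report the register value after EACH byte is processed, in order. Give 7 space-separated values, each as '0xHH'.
0x00 0x81 0x83 0x4A 0xAF 0x1F 0x31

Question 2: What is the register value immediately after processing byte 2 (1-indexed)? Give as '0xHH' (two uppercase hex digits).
After byte 1 (0x00): reg=0x00
After byte 2 (0x5A): reg=0x81

Answer: 0x81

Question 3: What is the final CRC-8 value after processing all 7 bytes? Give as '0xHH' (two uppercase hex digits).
Answer: 0x31

Derivation:
After byte 1 (0x00): reg=0x00
After byte 2 (0x5A): reg=0x81
After byte 3 (0x6E): reg=0x83
After byte 4 (0x2E): reg=0x4A
After byte 5 (0x73): reg=0xAF
After byte 6 (0xC7): reg=0x1F
After byte 7 (0x14): reg=0x31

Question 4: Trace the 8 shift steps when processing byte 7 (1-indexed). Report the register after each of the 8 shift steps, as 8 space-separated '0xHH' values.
Answer: 0x16 0x2C 0x58 0xB0 0x67 0xCE 0x9B 0x31

Derivation:
After byte 1 (0x00): reg=0x00
After byte 2 (0x5A): reg=0x81
After byte 3 (0x6E): reg=0x83
After byte 4 (0x2E): reg=0x4A
After byte 5 (0x73): reg=0xAF
After byte 6 (0xC7): reg=0x1F
Register before byte 7: 0x1F
After XOR with byte 0x14: 0x0B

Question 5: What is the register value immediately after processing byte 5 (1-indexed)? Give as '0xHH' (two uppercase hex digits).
Answer: 0xAF

Derivation:
After byte 1 (0x00): reg=0x00
After byte 2 (0x5A): reg=0x81
After byte 3 (0x6E): reg=0x83
After byte 4 (0x2E): reg=0x4A
After byte 5 (0x73): reg=0xAF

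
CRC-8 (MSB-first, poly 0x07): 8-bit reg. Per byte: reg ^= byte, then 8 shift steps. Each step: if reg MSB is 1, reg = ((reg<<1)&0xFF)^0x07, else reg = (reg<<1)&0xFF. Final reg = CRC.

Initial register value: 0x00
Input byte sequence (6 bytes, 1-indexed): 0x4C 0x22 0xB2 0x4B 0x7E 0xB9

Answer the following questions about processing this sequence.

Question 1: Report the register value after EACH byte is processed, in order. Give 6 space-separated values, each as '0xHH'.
0xE3 0x49 0xEF 0x75 0x31 0xB1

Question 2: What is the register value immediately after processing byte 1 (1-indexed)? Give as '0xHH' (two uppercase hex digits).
Answer: 0xE3

Derivation:
After byte 1 (0x4C): reg=0xE3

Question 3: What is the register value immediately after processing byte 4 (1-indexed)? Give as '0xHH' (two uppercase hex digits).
After byte 1 (0x4C): reg=0xE3
After byte 2 (0x22): reg=0x49
After byte 3 (0xB2): reg=0xEF
After byte 4 (0x4B): reg=0x75

Answer: 0x75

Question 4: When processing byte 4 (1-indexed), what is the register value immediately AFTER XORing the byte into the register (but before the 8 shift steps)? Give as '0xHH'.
Answer: 0xA4

Derivation:
Register before byte 4: 0xEF
Byte 4: 0x4B
0xEF XOR 0x4B = 0xA4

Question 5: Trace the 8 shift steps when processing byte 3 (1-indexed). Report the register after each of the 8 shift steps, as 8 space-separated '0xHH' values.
After byte 1 (0x4C): reg=0xE3
After byte 2 (0x22): reg=0x49
Register before byte 3: 0x49
After XOR with byte 0xB2: 0xFB

Answer: 0xF1 0xE5 0xCD 0x9D 0x3D 0x7A 0xF4 0xEF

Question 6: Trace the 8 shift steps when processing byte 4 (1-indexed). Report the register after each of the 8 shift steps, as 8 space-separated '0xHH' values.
Answer: 0x4F 0x9E 0x3B 0x76 0xEC 0xDF 0xB9 0x75

Derivation:
After byte 1 (0x4C): reg=0xE3
After byte 2 (0x22): reg=0x49
After byte 3 (0xB2): reg=0xEF
Register before byte 4: 0xEF
After XOR with byte 0x4B: 0xA4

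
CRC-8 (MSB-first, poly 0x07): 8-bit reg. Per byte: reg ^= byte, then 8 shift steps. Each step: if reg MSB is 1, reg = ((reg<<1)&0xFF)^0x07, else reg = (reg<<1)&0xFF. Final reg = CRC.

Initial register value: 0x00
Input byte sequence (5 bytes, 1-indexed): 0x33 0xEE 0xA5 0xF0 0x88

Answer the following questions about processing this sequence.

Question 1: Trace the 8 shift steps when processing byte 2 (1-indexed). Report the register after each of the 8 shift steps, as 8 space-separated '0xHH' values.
After byte 1 (0x33): reg=0x99
Register before byte 2: 0x99
After XOR with byte 0xEE: 0x77

Answer: 0xEE 0xDB 0xB1 0x65 0xCA 0x93 0x21 0x42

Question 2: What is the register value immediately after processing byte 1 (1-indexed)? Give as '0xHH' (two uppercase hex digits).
After byte 1 (0x33): reg=0x99

Answer: 0x99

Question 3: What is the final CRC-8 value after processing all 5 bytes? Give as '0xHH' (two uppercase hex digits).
Answer: 0x7D

Derivation:
After byte 1 (0x33): reg=0x99
After byte 2 (0xEE): reg=0x42
After byte 3 (0xA5): reg=0xBB
After byte 4 (0xF0): reg=0xF6
After byte 5 (0x88): reg=0x7D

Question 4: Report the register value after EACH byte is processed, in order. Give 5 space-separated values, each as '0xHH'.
0x99 0x42 0xBB 0xF6 0x7D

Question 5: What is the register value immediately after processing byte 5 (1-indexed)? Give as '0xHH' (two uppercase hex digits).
After byte 1 (0x33): reg=0x99
After byte 2 (0xEE): reg=0x42
After byte 3 (0xA5): reg=0xBB
After byte 4 (0xF0): reg=0xF6
After byte 5 (0x88): reg=0x7D

Answer: 0x7D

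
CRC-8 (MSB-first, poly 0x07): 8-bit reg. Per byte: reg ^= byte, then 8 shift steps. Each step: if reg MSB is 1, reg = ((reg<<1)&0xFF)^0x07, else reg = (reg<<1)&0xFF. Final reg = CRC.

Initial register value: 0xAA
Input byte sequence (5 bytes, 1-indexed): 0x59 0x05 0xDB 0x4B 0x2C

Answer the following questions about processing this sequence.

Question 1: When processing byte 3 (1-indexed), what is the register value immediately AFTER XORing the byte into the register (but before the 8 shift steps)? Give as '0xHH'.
Register before byte 3: 0x30
Byte 3: 0xDB
0x30 XOR 0xDB = 0xEB

Answer: 0xEB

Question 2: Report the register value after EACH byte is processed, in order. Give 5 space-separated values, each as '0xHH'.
0xD7 0x30 0x9F 0x22 0x2A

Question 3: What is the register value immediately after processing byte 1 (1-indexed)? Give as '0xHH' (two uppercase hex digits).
After byte 1 (0x59): reg=0xD7

Answer: 0xD7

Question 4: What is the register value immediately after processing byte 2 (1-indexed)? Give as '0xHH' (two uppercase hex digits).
After byte 1 (0x59): reg=0xD7
After byte 2 (0x05): reg=0x30

Answer: 0x30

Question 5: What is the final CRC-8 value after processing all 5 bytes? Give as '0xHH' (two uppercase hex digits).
After byte 1 (0x59): reg=0xD7
After byte 2 (0x05): reg=0x30
After byte 3 (0xDB): reg=0x9F
After byte 4 (0x4B): reg=0x22
After byte 5 (0x2C): reg=0x2A

Answer: 0x2A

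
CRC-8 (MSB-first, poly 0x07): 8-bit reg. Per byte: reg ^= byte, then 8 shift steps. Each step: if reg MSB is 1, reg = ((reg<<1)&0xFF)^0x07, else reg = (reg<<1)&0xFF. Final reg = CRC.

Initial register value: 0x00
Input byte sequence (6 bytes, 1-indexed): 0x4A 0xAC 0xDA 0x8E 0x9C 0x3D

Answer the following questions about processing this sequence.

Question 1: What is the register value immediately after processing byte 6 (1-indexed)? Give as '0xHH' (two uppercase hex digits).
Answer: 0xD6

Derivation:
After byte 1 (0x4A): reg=0xF1
After byte 2 (0xAC): reg=0x94
After byte 3 (0xDA): reg=0xED
After byte 4 (0x8E): reg=0x2E
After byte 5 (0x9C): reg=0x17
After byte 6 (0x3D): reg=0xD6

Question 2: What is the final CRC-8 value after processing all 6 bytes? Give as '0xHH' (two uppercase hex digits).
Answer: 0xD6

Derivation:
After byte 1 (0x4A): reg=0xF1
After byte 2 (0xAC): reg=0x94
After byte 3 (0xDA): reg=0xED
After byte 4 (0x8E): reg=0x2E
After byte 5 (0x9C): reg=0x17
After byte 6 (0x3D): reg=0xD6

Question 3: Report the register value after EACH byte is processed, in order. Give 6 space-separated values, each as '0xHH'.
0xF1 0x94 0xED 0x2E 0x17 0xD6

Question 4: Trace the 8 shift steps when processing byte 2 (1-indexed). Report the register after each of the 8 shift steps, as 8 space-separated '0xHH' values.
After byte 1 (0x4A): reg=0xF1
Register before byte 2: 0xF1
After XOR with byte 0xAC: 0x5D

Answer: 0xBA 0x73 0xE6 0xCB 0x91 0x25 0x4A 0x94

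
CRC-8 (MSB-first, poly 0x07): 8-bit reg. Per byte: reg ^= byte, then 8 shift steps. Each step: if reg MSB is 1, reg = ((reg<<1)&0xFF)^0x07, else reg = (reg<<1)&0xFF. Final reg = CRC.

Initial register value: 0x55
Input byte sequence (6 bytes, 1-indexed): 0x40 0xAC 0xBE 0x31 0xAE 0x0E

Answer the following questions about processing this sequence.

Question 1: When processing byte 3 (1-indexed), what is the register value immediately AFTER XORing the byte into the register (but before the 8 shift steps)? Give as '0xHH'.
Answer: 0xE5

Derivation:
Register before byte 3: 0x5B
Byte 3: 0xBE
0x5B XOR 0xBE = 0xE5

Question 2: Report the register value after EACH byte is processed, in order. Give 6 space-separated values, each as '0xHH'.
0x6B 0x5B 0xB5 0x95 0xA1 0x44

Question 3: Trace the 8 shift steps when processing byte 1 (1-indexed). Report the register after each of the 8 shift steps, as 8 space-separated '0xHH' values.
Register before byte 1: 0x55
After XOR with byte 0x40: 0x15

Answer: 0x2A 0x54 0xA8 0x57 0xAE 0x5B 0xB6 0x6B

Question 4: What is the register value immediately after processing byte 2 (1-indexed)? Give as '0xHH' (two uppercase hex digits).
Answer: 0x5B

Derivation:
After byte 1 (0x40): reg=0x6B
After byte 2 (0xAC): reg=0x5B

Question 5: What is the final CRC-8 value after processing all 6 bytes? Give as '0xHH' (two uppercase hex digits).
After byte 1 (0x40): reg=0x6B
After byte 2 (0xAC): reg=0x5B
After byte 3 (0xBE): reg=0xB5
After byte 4 (0x31): reg=0x95
After byte 5 (0xAE): reg=0xA1
After byte 6 (0x0E): reg=0x44

Answer: 0x44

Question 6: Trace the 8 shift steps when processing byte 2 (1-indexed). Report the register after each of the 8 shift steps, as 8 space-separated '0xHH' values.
After byte 1 (0x40): reg=0x6B
Register before byte 2: 0x6B
After XOR with byte 0xAC: 0xC7

Answer: 0x89 0x15 0x2A 0x54 0xA8 0x57 0xAE 0x5B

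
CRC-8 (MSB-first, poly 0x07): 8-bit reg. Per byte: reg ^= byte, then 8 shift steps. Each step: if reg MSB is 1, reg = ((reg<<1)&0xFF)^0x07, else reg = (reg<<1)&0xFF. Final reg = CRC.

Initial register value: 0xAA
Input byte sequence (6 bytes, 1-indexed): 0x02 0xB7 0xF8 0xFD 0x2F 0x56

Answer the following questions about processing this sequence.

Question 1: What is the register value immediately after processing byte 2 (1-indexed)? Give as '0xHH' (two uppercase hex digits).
Answer: 0xBC

Derivation:
After byte 1 (0x02): reg=0x51
After byte 2 (0xB7): reg=0xBC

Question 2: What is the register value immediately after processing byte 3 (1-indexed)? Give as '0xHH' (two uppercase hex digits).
After byte 1 (0x02): reg=0x51
After byte 2 (0xB7): reg=0xBC
After byte 3 (0xF8): reg=0xDB

Answer: 0xDB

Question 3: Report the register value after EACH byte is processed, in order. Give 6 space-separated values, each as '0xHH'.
0x51 0xBC 0xDB 0xF2 0x1D 0xF6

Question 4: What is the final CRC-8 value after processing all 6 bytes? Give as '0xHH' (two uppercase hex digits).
Answer: 0xF6

Derivation:
After byte 1 (0x02): reg=0x51
After byte 2 (0xB7): reg=0xBC
After byte 3 (0xF8): reg=0xDB
After byte 4 (0xFD): reg=0xF2
After byte 5 (0x2F): reg=0x1D
After byte 6 (0x56): reg=0xF6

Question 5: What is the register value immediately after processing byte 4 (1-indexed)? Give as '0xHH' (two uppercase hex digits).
Answer: 0xF2

Derivation:
After byte 1 (0x02): reg=0x51
After byte 2 (0xB7): reg=0xBC
After byte 3 (0xF8): reg=0xDB
After byte 4 (0xFD): reg=0xF2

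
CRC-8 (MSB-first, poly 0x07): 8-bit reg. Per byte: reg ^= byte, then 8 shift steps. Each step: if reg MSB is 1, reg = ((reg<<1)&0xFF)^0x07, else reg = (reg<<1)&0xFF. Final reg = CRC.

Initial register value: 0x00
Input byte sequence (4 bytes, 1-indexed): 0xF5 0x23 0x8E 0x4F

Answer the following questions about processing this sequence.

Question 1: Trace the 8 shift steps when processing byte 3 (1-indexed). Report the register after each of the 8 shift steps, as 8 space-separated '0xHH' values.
Answer: 0x64 0xC8 0x97 0x29 0x52 0xA4 0x4F 0x9E

Derivation:
After byte 1 (0xF5): reg=0xC5
After byte 2 (0x23): reg=0xBC
Register before byte 3: 0xBC
After XOR with byte 0x8E: 0x32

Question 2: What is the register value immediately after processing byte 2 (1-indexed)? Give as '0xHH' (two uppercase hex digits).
After byte 1 (0xF5): reg=0xC5
After byte 2 (0x23): reg=0xBC

Answer: 0xBC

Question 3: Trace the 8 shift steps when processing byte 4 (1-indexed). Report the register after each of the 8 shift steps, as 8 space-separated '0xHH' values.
After byte 1 (0xF5): reg=0xC5
After byte 2 (0x23): reg=0xBC
After byte 3 (0x8E): reg=0x9E
Register before byte 4: 0x9E
After XOR with byte 0x4F: 0xD1

Answer: 0xA5 0x4D 0x9A 0x33 0x66 0xCC 0x9F 0x39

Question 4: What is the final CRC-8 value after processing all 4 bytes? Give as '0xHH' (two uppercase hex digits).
Answer: 0x39

Derivation:
After byte 1 (0xF5): reg=0xC5
After byte 2 (0x23): reg=0xBC
After byte 3 (0x8E): reg=0x9E
After byte 4 (0x4F): reg=0x39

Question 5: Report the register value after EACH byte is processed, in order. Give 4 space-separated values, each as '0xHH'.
0xC5 0xBC 0x9E 0x39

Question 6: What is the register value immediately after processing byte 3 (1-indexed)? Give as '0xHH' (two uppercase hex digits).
After byte 1 (0xF5): reg=0xC5
After byte 2 (0x23): reg=0xBC
After byte 3 (0x8E): reg=0x9E

Answer: 0x9E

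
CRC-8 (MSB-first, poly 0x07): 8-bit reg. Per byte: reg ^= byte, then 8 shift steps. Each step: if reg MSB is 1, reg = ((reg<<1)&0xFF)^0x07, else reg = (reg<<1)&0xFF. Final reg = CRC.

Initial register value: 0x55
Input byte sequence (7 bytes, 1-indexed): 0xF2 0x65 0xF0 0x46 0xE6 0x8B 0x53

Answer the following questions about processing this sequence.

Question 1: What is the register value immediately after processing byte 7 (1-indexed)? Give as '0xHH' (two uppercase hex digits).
After byte 1 (0xF2): reg=0x7C
After byte 2 (0x65): reg=0x4F
After byte 3 (0xF0): reg=0x34
After byte 4 (0x46): reg=0x59
After byte 5 (0xE6): reg=0x34
After byte 6 (0x8B): reg=0x34
After byte 7 (0x53): reg=0x32

Answer: 0x32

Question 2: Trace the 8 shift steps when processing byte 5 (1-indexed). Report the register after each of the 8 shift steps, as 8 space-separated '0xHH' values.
Answer: 0x79 0xF2 0xE3 0xC1 0x85 0x0D 0x1A 0x34

Derivation:
After byte 1 (0xF2): reg=0x7C
After byte 2 (0x65): reg=0x4F
After byte 3 (0xF0): reg=0x34
After byte 4 (0x46): reg=0x59
Register before byte 5: 0x59
After XOR with byte 0xE6: 0xBF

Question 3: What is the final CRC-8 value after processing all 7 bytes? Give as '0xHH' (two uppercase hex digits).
Answer: 0x32

Derivation:
After byte 1 (0xF2): reg=0x7C
After byte 2 (0x65): reg=0x4F
After byte 3 (0xF0): reg=0x34
After byte 4 (0x46): reg=0x59
After byte 5 (0xE6): reg=0x34
After byte 6 (0x8B): reg=0x34
After byte 7 (0x53): reg=0x32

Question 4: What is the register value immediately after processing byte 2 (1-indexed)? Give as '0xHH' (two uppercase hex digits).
After byte 1 (0xF2): reg=0x7C
After byte 2 (0x65): reg=0x4F

Answer: 0x4F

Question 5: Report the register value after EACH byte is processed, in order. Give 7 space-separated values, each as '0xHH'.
0x7C 0x4F 0x34 0x59 0x34 0x34 0x32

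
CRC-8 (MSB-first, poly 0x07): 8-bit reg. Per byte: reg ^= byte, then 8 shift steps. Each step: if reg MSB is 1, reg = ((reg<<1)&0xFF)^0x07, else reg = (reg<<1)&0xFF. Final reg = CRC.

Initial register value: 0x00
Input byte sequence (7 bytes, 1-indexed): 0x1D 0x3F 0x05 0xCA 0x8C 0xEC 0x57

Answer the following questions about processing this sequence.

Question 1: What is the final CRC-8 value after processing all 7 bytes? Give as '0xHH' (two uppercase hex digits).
After byte 1 (0x1D): reg=0x53
After byte 2 (0x3F): reg=0x03
After byte 3 (0x05): reg=0x12
After byte 4 (0xCA): reg=0x06
After byte 5 (0x8C): reg=0xBF
After byte 6 (0xEC): reg=0xBE
After byte 7 (0x57): reg=0x91

Answer: 0x91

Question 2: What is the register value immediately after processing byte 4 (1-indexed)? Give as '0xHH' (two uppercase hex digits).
After byte 1 (0x1D): reg=0x53
After byte 2 (0x3F): reg=0x03
After byte 3 (0x05): reg=0x12
After byte 4 (0xCA): reg=0x06

Answer: 0x06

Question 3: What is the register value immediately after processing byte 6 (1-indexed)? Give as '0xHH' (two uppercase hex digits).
Answer: 0xBE

Derivation:
After byte 1 (0x1D): reg=0x53
After byte 2 (0x3F): reg=0x03
After byte 3 (0x05): reg=0x12
After byte 4 (0xCA): reg=0x06
After byte 5 (0x8C): reg=0xBF
After byte 6 (0xEC): reg=0xBE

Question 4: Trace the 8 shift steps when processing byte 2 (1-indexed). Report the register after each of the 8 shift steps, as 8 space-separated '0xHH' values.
After byte 1 (0x1D): reg=0x53
Register before byte 2: 0x53
After XOR with byte 0x3F: 0x6C

Answer: 0xD8 0xB7 0x69 0xD2 0xA3 0x41 0x82 0x03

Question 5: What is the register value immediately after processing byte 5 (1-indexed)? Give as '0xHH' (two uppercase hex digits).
Answer: 0xBF

Derivation:
After byte 1 (0x1D): reg=0x53
After byte 2 (0x3F): reg=0x03
After byte 3 (0x05): reg=0x12
After byte 4 (0xCA): reg=0x06
After byte 5 (0x8C): reg=0xBF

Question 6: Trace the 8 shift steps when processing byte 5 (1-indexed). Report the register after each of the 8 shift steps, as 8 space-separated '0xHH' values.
After byte 1 (0x1D): reg=0x53
After byte 2 (0x3F): reg=0x03
After byte 3 (0x05): reg=0x12
After byte 4 (0xCA): reg=0x06
Register before byte 5: 0x06
After XOR with byte 0x8C: 0x8A

Answer: 0x13 0x26 0x4C 0x98 0x37 0x6E 0xDC 0xBF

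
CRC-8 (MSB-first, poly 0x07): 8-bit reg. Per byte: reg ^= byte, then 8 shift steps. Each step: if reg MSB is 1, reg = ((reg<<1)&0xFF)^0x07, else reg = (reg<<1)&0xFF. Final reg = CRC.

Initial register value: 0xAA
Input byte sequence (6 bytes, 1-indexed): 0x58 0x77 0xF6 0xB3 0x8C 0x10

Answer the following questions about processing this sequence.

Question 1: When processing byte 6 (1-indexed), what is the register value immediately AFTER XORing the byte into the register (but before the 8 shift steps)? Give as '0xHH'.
Answer: 0x41

Derivation:
Register before byte 6: 0x51
Byte 6: 0x10
0x51 XOR 0x10 = 0x41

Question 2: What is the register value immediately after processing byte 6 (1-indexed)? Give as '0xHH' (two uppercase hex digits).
After byte 1 (0x58): reg=0xD0
After byte 2 (0x77): reg=0x7C
After byte 3 (0xF6): reg=0xBF
After byte 4 (0xB3): reg=0x24
After byte 5 (0x8C): reg=0x51
After byte 6 (0x10): reg=0xC0

Answer: 0xC0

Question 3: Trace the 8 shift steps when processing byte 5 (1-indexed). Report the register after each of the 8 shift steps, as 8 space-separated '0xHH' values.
After byte 1 (0x58): reg=0xD0
After byte 2 (0x77): reg=0x7C
After byte 3 (0xF6): reg=0xBF
After byte 4 (0xB3): reg=0x24
Register before byte 5: 0x24
After XOR with byte 0x8C: 0xA8

Answer: 0x57 0xAE 0x5B 0xB6 0x6B 0xD6 0xAB 0x51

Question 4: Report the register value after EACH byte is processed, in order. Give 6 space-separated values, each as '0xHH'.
0xD0 0x7C 0xBF 0x24 0x51 0xC0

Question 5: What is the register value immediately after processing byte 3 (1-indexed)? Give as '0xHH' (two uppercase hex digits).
Answer: 0xBF

Derivation:
After byte 1 (0x58): reg=0xD0
After byte 2 (0x77): reg=0x7C
After byte 3 (0xF6): reg=0xBF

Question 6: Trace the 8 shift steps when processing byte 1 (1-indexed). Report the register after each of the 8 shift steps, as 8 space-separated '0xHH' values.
Answer: 0xE3 0xC1 0x85 0x0D 0x1A 0x34 0x68 0xD0

Derivation:
Register before byte 1: 0xAA
After XOR with byte 0x58: 0xF2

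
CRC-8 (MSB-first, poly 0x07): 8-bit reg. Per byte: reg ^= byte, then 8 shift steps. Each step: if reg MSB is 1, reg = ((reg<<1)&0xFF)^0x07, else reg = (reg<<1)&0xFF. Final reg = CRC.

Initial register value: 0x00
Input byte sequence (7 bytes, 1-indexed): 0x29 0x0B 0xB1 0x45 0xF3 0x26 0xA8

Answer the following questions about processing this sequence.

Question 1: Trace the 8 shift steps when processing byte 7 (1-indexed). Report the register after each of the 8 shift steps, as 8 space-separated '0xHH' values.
Answer: 0xB6 0x6B 0xD6 0xAB 0x51 0xA2 0x43 0x86

Derivation:
After byte 1 (0x29): reg=0xDF
After byte 2 (0x0B): reg=0x22
After byte 3 (0xB1): reg=0xF0
After byte 4 (0x45): reg=0x02
After byte 5 (0xF3): reg=0xD9
After byte 6 (0x26): reg=0xF3
Register before byte 7: 0xF3
After XOR with byte 0xA8: 0x5B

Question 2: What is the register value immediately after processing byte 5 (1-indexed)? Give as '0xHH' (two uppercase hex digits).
Answer: 0xD9

Derivation:
After byte 1 (0x29): reg=0xDF
After byte 2 (0x0B): reg=0x22
After byte 3 (0xB1): reg=0xF0
After byte 4 (0x45): reg=0x02
After byte 5 (0xF3): reg=0xD9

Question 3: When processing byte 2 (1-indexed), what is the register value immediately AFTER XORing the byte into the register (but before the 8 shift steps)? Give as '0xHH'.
Register before byte 2: 0xDF
Byte 2: 0x0B
0xDF XOR 0x0B = 0xD4

Answer: 0xD4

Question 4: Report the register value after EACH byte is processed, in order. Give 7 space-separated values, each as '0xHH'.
0xDF 0x22 0xF0 0x02 0xD9 0xF3 0x86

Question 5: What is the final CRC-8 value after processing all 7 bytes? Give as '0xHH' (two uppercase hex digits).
After byte 1 (0x29): reg=0xDF
After byte 2 (0x0B): reg=0x22
After byte 3 (0xB1): reg=0xF0
After byte 4 (0x45): reg=0x02
After byte 5 (0xF3): reg=0xD9
After byte 6 (0x26): reg=0xF3
After byte 7 (0xA8): reg=0x86

Answer: 0x86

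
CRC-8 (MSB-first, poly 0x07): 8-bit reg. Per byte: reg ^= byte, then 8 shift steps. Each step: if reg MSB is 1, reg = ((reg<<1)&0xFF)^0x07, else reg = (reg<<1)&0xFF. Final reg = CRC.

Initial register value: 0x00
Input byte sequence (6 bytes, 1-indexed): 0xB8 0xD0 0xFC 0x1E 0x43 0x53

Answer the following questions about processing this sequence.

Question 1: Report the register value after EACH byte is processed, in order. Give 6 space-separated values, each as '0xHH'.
0x21 0xD9 0xFB 0xB5 0xCC 0xD4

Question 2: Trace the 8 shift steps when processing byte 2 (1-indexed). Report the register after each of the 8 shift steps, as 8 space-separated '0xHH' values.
After byte 1 (0xB8): reg=0x21
Register before byte 2: 0x21
After XOR with byte 0xD0: 0xF1

Answer: 0xE5 0xCD 0x9D 0x3D 0x7A 0xF4 0xEF 0xD9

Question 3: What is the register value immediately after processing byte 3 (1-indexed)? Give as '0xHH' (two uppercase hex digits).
After byte 1 (0xB8): reg=0x21
After byte 2 (0xD0): reg=0xD9
After byte 3 (0xFC): reg=0xFB

Answer: 0xFB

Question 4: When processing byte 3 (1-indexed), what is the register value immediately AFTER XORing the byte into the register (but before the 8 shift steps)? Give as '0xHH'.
Register before byte 3: 0xD9
Byte 3: 0xFC
0xD9 XOR 0xFC = 0x25

Answer: 0x25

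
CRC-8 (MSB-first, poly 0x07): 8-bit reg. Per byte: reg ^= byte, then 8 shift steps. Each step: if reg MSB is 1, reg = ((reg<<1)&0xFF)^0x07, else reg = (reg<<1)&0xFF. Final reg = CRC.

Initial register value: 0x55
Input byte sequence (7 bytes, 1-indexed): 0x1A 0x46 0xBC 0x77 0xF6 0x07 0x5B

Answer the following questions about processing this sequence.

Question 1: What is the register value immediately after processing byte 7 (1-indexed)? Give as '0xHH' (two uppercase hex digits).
Answer: 0xC7

Derivation:
After byte 1 (0x1A): reg=0xEA
After byte 2 (0x46): reg=0x4D
After byte 3 (0xBC): reg=0xD9
After byte 4 (0x77): reg=0x43
After byte 5 (0xF6): reg=0x02
After byte 6 (0x07): reg=0x1B
After byte 7 (0x5B): reg=0xC7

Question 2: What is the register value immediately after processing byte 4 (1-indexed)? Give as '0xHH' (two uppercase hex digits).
Answer: 0x43

Derivation:
After byte 1 (0x1A): reg=0xEA
After byte 2 (0x46): reg=0x4D
After byte 3 (0xBC): reg=0xD9
After byte 4 (0x77): reg=0x43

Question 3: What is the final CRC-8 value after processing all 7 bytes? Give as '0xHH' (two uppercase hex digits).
Answer: 0xC7

Derivation:
After byte 1 (0x1A): reg=0xEA
After byte 2 (0x46): reg=0x4D
After byte 3 (0xBC): reg=0xD9
After byte 4 (0x77): reg=0x43
After byte 5 (0xF6): reg=0x02
After byte 6 (0x07): reg=0x1B
After byte 7 (0x5B): reg=0xC7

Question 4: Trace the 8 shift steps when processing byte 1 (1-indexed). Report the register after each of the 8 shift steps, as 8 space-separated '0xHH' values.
Answer: 0x9E 0x3B 0x76 0xEC 0xDF 0xB9 0x75 0xEA

Derivation:
Register before byte 1: 0x55
After XOR with byte 0x1A: 0x4F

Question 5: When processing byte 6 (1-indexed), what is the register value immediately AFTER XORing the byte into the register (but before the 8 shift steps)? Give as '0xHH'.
Answer: 0x05

Derivation:
Register before byte 6: 0x02
Byte 6: 0x07
0x02 XOR 0x07 = 0x05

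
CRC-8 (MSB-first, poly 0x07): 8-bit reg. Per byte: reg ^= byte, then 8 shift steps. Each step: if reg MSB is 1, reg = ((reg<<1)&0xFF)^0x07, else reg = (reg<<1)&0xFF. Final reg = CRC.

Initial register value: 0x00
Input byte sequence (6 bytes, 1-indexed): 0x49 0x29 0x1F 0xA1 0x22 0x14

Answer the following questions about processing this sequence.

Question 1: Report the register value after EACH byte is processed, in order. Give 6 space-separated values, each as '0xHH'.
0xF8 0x39 0xF2 0xBE 0xDD 0x71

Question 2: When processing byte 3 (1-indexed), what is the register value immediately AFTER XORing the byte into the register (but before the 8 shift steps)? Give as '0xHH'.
Register before byte 3: 0x39
Byte 3: 0x1F
0x39 XOR 0x1F = 0x26

Answer: 0x26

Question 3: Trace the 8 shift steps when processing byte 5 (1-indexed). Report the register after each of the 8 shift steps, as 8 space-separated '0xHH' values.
After byte 1 (0x49): reg=0xF8
After byte 2 (0x29): reg=0x39
After byte 3 (0x1F): reg=0xF2
After byte 4 (0xA1): reg=0xBE
Register before byte 5: 0xBE
After XOR with byte 0x22: 0x9C

Answer: 0x3F 0x7E 0xFC 0xFF 0xF9 0xF5 0xED 0xDD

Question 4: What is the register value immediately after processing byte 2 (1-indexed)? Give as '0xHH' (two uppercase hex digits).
After byte 1 (0x49): reg=0xF8
After byte 2 (0x29): reg=0x39

Answer: 0x39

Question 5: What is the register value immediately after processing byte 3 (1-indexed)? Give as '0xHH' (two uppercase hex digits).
After byte 1 (0x49): reg=0xF8
After byte 2 (0x29): reg=0x39
After byte 3 (0x1F): reg=0xF2

Answer: 0xF2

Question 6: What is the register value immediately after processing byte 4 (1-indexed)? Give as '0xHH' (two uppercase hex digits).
Answer: 0xBE

Derivation:
After byte 1 (0x49): reg=0xF8
After byte 2 (0x29): reg=0x39
After byte 3 (0x1F): reg=0xF2
After byte 4 (0xA1): reg=0xBE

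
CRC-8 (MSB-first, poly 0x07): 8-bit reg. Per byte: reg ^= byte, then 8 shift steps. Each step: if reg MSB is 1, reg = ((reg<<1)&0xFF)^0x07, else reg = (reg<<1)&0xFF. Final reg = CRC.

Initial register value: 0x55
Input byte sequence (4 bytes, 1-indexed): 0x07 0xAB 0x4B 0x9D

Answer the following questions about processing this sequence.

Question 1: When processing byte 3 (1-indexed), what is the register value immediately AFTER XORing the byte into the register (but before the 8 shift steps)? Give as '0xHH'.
Answer: 0x35

Derivation:
Register before byte 3: 0x7E
Byte 3: 0x4B
0x7E XOR 0x4B = 0x35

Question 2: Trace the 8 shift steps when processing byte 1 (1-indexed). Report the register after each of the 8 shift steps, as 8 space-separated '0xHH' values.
Register before byte 1: 0x55
After XOR with byte 0x07: 0x52

Answer: 0xA4 0x4F 0x9E 0x3B 0x76 0xEC 0xDF 0xB9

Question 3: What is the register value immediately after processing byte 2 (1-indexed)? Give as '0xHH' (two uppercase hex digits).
Answer: 0x7E

Derivation:
After byte 1 (0x07): reg=0xB9
After byte 2 (0xAB): reg=0x7E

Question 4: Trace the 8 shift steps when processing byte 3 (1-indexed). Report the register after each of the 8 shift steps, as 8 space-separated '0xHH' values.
After byte 1 (0x07): reg=0xB9
After byte 2 (0xAB): reg=0x7E
Register before byte 3: 0x7E
After XOR with byte 0x4B: 0x35

Answer: 0x6A 0xD4 0xAF 0x59 0xB2 0x63 0xC6 0x8B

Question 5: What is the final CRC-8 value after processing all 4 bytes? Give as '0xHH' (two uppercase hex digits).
Answer: 0x62

Derivation:
After byte 1 (0x07): reg=0xB9
After byte 2 (0xAB): reg=0x7E
After byte 3 (0x4B): reg=0x8B
After byte 4 (0x9D): reg=0x62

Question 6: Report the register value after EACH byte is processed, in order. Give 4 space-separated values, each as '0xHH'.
0xB9 0x7E 0x8B 0x62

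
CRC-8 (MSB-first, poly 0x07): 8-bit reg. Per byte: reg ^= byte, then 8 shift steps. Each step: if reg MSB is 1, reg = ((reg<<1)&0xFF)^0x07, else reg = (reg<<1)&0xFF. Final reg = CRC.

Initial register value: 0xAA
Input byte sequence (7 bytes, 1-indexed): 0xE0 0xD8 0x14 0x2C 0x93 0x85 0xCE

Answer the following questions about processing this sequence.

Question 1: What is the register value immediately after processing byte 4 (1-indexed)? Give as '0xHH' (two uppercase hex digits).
After byte 1 (0xE0): reg=0xF1
After byte 2 (0xD8): reg=0xDF
After byte 3 (0x14): reg=0x7F
After byte 4 (0x2C): reg=0xBE

Answer: 0xBE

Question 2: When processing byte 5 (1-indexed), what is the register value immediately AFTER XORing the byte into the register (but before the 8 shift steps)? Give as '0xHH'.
Register before byte 5: 0xBE
Byte 5: 0x93
0xBE XOR 0x93 = 0x2D

Answer: 0x2D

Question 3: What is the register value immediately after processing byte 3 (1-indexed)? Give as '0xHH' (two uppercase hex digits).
After byte 1 (0xE0): reg=0xF1
After byte 2 (0xD8): reg=0xDF
After byte 3 (0x14): reg=0x7F

Answer: 0x7F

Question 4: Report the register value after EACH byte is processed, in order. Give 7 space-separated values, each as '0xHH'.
0xF1 0xDF 0x7F 0xBE 0xC3 0xD5 0x41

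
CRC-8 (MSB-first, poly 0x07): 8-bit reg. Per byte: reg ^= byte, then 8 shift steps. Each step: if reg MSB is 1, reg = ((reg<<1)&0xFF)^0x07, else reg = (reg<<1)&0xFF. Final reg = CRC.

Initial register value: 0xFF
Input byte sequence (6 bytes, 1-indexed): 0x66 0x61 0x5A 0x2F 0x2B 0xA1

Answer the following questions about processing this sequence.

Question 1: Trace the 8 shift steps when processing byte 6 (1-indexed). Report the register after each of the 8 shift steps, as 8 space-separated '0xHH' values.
After byte 1 (0x66): reg=0xC6
After byte 2 (0x61): reg=0x7C
After byte 3 (0x5A): reg=0xF2
After byte 4 (0x2F): reg=0x1D
After byte 5 (0x2B): reg=0x82
Register before byte 6: 0x82
After XOR with byte 0xA1: 0x23

Answer: 0x46 0x8C 0x1F 0x3E 0x7C 0xF8 0xF7 0xE9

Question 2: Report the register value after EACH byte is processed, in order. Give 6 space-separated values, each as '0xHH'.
0xC6 0x7C 0xF2 0x1D 0x82 0xE9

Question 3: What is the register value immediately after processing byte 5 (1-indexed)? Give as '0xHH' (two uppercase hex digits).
After byte 1 (0x66): reg=0xC6
After byte 2 (0x61): reg=0x7C
After byte 3 (0x5A): reg=0xF2
After byte 4 (0x2F): reg=0x1D
After byte 5 (0x2B): reg=0x82

Answer: 0x82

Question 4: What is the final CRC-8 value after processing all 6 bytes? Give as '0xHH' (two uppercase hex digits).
After byte 1 (0x66): reg=0xC6
After byte 2 (0x61): reg=0x7C
After byte 3 (0x5A): reg=0xF2
After byte 4 (0x2F): reg=0x1D
After byte 5 (0x2B): reg=0x82
After byte 6 (0xA1): reg=0xE9

Answer: 0xE9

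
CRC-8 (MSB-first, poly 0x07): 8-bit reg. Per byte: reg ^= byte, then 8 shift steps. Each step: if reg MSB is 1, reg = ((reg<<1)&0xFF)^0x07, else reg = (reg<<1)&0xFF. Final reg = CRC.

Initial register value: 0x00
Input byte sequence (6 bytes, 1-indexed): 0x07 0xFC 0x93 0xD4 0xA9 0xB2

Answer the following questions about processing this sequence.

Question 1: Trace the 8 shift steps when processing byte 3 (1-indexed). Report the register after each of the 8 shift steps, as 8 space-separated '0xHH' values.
Answer: 0x04 0x08 0x10 0x20 0x40 0x80 0x07 0x0E

Derivation:
After byte 1 (0x07): reg=0x15
After byte 2 (0xFC): reg=0x91
Register before byte 3: 0x91
After XOR with byte 0x93: 0x02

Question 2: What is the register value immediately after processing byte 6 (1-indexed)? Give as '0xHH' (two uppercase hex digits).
Answer: 0x1A

Derivation:
After byte 1 (0x07): reg=0x15
After byte 2 (0xFC): reg=0x91
After byte 3 (0x93): reg=0x0E
After byte 4 (0xD4): reg=0x08
After byte 5 (0xA9): reg=0x6E
After byte 6 (0xB2): reg=0x1A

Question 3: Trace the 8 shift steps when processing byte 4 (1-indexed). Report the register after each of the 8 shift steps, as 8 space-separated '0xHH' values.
Answer: 0xB3 0x61 0xC2 0x83 0x01 0x02 0x04 0x08

Derivation:
After byte 1 (0x07): reg=0x15
After byte 2 (0xFC): reg=0x91
After byte 3 (0x93): reg=0x0E
Register before byte 4: 0x0E
After XOR with byte 0xD4: 0xDA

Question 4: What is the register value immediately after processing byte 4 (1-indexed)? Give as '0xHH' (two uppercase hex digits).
After byte 1 (0x07): reg=0x15
After byte 2 (0xFC): reg=0x91
After byte 3 (0x93): reg=0x0E
After byte 4 (0xD4): reg=0x08

Answer: 0x08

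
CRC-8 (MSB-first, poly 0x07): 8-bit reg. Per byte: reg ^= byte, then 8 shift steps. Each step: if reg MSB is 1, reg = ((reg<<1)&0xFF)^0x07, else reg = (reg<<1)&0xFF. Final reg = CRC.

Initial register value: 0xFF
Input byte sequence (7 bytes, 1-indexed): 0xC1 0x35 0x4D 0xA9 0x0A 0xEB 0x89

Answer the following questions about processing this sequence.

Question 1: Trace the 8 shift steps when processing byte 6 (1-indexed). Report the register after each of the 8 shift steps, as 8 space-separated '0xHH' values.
After byte 1 (0xC1): reg=0xBA
After byte 2 (0x35): reg=0xA4
After byte 3 (0x4D): reg=0x91
After byte 4 (0xA9): reg=0xA8
After byte 5 (0x0A): reg=0x67
Register before byte 6: 0x67
After XOR with byte 0xEB: 0x8C

Answer: 0x1F 0x3E 0x7C 0xF8 0xF7 0xE9 0xD5 0xAD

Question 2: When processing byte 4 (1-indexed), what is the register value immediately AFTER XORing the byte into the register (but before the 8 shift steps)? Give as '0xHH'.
Answer: 0x38

Derivation:
Register before byte 4: 0x91
Byte 4: 0xA9
0x91 XOR 0xA9 = 0x38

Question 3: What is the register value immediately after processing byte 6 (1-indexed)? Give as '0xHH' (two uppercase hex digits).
After byte 1 (0xC1): reg=0xBA
After byte 2 (0x35): reg=0xA4
After byte 3 (0x4D): reg=0x91
After byte 4 (0xA9): reg=0xA8
After byte 5 (0x0A): reg=0x67
After byte 6 (0xEB): reg=0xAD

Answer: 0xAD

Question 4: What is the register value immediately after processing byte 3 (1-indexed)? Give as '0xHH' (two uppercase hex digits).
After byte 1 (0xC1): reg=0xBA
After byte 2 (0x35): reg=0xA4
After byte 3 (0x4D): reg=0x91

Answer: 0x91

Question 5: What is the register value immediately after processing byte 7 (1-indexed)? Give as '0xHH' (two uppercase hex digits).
Answer: 0xFC

Derivation:
After byte 1 (0xC1): reg=0xBA
After byte 2 (0x35): reg=0xA4
After byte 3 (0x4D): reg=0x91
After byte 4 (0xA9): reg=0xA8
After byte 5 (0x0A): reg=0x67
After byte 6 (0xEB): reg=0xAD
After byte 7 (0x89): reg=0xFC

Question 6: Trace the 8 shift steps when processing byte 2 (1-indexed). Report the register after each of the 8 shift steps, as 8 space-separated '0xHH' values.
Answer: 0x19 0x32 0x64 0xC8 0x97 0x29 0x52 0xA4

Derivation:
After byte 1 (0xC1): reg=0xBA
Register before byte 2: 0xBA
After XOR with byte 0x35: 0x8F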